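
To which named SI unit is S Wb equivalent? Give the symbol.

S = 1/Ω (conductance is reciprocal resistance),
    = kg⁻¹·m⁻²·s³·A².
Wb = V·s (flux: a volt is a weber per second),
    = kg·m²·s⁻²·A⁻¹.
Combining: S·Wb = (kg⁻¹·m⁻²·s³·A²) · (kg·m²·s⁻²·A⁻¹) = s·A.
s·A is the base-SI form of the coulomb.

C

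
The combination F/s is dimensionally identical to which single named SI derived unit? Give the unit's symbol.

S

F = C/V (capacitance = charge per voltage),
    = A·s/(kg·m²·s⁻³·A⁻¹) (substituting C and V),
    = kg⁻¹·m⁻²·s⁴·A².
Combining: F·s⁻¹ = (kg⁻¹·m⁻²·s⁴·A²) · s⁻¹ = kg⁻¹·m⁻²·s³·A².
kg⁻¹·m⁻²·s³·A² is the base-SI form of the siemens.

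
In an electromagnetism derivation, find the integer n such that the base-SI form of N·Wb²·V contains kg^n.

N = kg·m·s⁻².
Wb = kg·m²·s⁻²·A⁻¹.
So Wb² = kg²·m⁴·s⁻⁴·A⁻².
V = kg·m²·s⁻³·A⁻¹.
Combining: N·Wb²·V = (kg·m·s⁻²) · (kg²·m⁴·s⁻⁴·A⁻²) · (kg·m²·s⁻³·A⁻¹) = kg⁴·m⁷·s⁻⁹·A⁻³.
The exponent of kg is 4.

4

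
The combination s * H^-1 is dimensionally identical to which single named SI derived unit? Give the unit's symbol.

S

H = Wb/A (inductance = flux per current),
    = kg·m²·s⁻²·A⁻².
So H⁻¹ = kg⁻¹·m⁻²·s²·A².
Combining: s·H⁻¹ = s · (kg⁻¹·m⁻²·s²·A²) = kg⁻¹·m⁻²·s³·A².
kg⁻¹·m⁻²·s³·A² is the base-SI form of the siemens.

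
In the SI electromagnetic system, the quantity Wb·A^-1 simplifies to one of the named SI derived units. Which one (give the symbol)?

H

Wb = V·s (flux: a volt is a weber per second),
    = kg·m²·s⁻²·A⁻¹.
Combining: Wb·A⁻¹ = (kg·m²·s⁻²·A⁻¹) · A⁻¹ = kg·m²·s⁻²·A⁻².
kg·m²·s⁻²·A⁻² is the base-SI form of the henry.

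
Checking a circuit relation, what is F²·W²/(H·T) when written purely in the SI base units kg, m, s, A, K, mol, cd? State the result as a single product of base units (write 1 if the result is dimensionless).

H = Wb/A (inductance = flux per current),
    = kg·m²·s⁻²·A⁻².
So H⁻¹ = kg⁻¹·m⁻²·s²·A².
T = Wb/m² (flux density = flux per area),
    = kg·s⁻²·A⁻¹.
So T⁻¹ = kg⁻¹·s²·A.
F = C/V (capacitance = charge per voltage),
    = A·s/(kg·m²·s⁻³·A⁻¹) (substituting C and V),
    = kg⁻¹·m⁻²·s⁴·A².
So F² = kg⁻²·m⁻⁴·s⁸·A⁴.
W = J/s (power = energy per time),
    = kg·m²·s⁻³.
So W² = kg²·m⁴·s⁻⁶.
Combining: H⁻¹·T⁻¹·F²·W² = (kg⁻¹·m⁻²·s²·A²) · (kg⁻¹·s²·A) · (kg⁻²·m⁻⁴·s⁸·A⁴) · (kg²·m⁴·s⁻⁶) = kg⁻²·m⁻²·s⁶·A⁷.

kg⁻²·m⁻²·s⁶·A⁷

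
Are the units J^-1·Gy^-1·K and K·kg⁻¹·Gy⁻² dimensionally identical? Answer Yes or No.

Left side:
  J = N·m (work = force × distance),
      = kg·m²·s⁻².
  So J⁻¹ = kg⁻¹·m⁻²·s².
  Gy = J/kg (absorbed dose = energy per mass),
      = m²·s⁻².
  So Gy⁻¹ = m⁻²·s².
  Combining: J⁻¹·Gy⁻¹·K = (kg⁻¹·m⁻²·s²) · (m⁻²·s²) · K = kg⁻¹·m⁻⁴·s⁴·K.
Right side:
  Gy = m²·s⁻².
  So Gy⁻² = m⁻⁴·s⁴.
  Combining: K·kg⁻¹·Gy⁻² = K · kg⁻¹ · (m⁻⁴·s⁴) = kg⁻¹·m⁻⁴·s⁴·K.
Both reduce to kg⁻¹·m⁻⁴·s⁴·K.

Yes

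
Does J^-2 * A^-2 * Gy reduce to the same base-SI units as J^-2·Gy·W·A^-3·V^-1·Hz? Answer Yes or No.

Left side:
  J = N·m (work = force × distance),
      = kg·m²·s⁻².
  So J⁻² = kg⁻²·m⁻⁴·s⁴.
  Gy = J/kg (absorbed dose = energy per mass),
      = m²·s⁻².
  Combining: J⁻²·A⁻²·Gy = (kg⁻²·m⁻⁴·s⁴) · A⁻² · (m²·s⁻²) = kg⁻²·m⁻²·s²·A⁻².
Right side:
  J = N·m (work = force × distance),
      = kg·m²·s⁻².
  So J⁻² = kg⁻²·m⁻⁴·s⁴.
  Gy = J/kg (absorbed dose = energy per mass),
      = m²·s⁻².
  W = J/s (power = energy per time),
      = kg·m²·s⁻³.
  V = W/A (potential = power per current),
      = kg·m²·s⁻³·A⁻¹.
  So V⁻¹ = kg⁻¹·m⁻²·s³·A.
  Hz = 1/s = s⁻¹ (frequency is cycles per second).
  Combining: J⁻²·Gy·W·A⁻³·V⁻¹·Hz = (kg⁻²·m⁻⁴·s⁴) · (m²·s⁻²) · (kg·m²·s⁻³) · A⁻³ · (kg⁻¹·m⁻²·s³·A) · s⁻¹ = kg⁻²·m⁻²·s·A⁻².
Left is kg⁻²·m⁻²·s²·A⁻²; right is kg⁻²·m⁻²·s·A⁻² — different.

No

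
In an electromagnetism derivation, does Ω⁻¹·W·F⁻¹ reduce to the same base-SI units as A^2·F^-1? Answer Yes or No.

Left side:
  Ω = V/A (resistance = voltage per current),
      = kg·m²·s⁻³·A⁻².
  So Ω⁻¹ = kg⁻¹·m⁻²·s³·A².
  W = J/s (power = energy per time),
      = kg·m²·s⁻³.
  F = C/V (capacitance = charge per voltage),
      = A·s/(kg·m²·s⁻³·A⁻¹) (substituting C and V),
      = kg⁻¹·m⁻²·s⁴·A².
  So F⁻¹ = kg·m²·s⁻⁴·A⁻².
  Combining: Ω⁻¹·W·F⁻¹ = (kg⁻¹·m⁻²·s³·A²) · (kg·m²·s⁻³) · (kg·m²·s⁻⁴·A⁻²) = kg·m²·s⁻⁴.
Right side:
  F = C/V (capacitance = charge per voltage),
      = A·s/(kg·m²·s⁻³·A⁻¹) (substituting C and V),
      = kg⁻¹·m⁻²·s⁴·A².
  So F⁻¹ = kg·m²·s⁻⁴·A⁻².
  Combining: A²·F⁻¹ = A² · (kg·m²·s⁻⁴·A⁻²) = kg·m²·s⁻⁴.
Both reduce to kg·m²·s⁻⁴.

Yes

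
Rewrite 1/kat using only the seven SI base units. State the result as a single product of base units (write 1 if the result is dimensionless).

s·mol⁻¹

kat = mol/s = s⁻¹·mol (catalytic activity).
So kat⁻¹ = s·mol⁻¹.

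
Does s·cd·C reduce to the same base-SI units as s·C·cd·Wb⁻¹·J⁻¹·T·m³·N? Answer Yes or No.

Left side:
  C = A·s = s·A (charge = current × time).
  Combining: s·cd·C = s · cd · (s·A) = s²·A·cd.
Right side:
  C = s·A.
  Wb = kg·m²·s⁻²·A⁻¹.
  So Wb⁻¹ = kg⁻¹·m⁻²·s²·A.
  J = kg·m²·s⁻².
  So J⁻¹ = kg⁻¹·m⁻²·s².
  T = kg·s⁻²·A⁻¹.
  N = kg·m·s⁻².
  Combining: s·C·cd·Wb⁻¹·J⁻¹·T·m³·N = s · (s·A) · cd · (kg⁻¹·m⁻²·s²·A) · (kg⁻¹·m⁻²·s²) · (kg·s⁻²·A⁻¹) · m³ · (kg·m·s⁻²) = s²·A·cd.
Both reduce to s²·A·cd.

Yes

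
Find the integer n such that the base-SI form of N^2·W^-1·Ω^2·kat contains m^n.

4

N = kg·m/s² = kg·m·s⁻² (force = mass × acceleration).
So N² = kg²·m²·s⁻⁴.
W = J/s (power = energy per time),
    = kg·m²·s⁻³.
So W⁻¹ = kg⁻¹·m⁻²·s³.
Ω = V/A (resistance = voltage per current),
    = kg·m²·s⁻³·A⁻².
So Ω² = kg²·m⁴·s⁻⁶·A⁻⁴.
kat = mol/s = s⁻¹·mol (catalytic activity).
Combining: N²·W⁻¹·Ω²·kat = (kg²·m²·s⁻⁴) · (kg⁻¹·m⁻²·s³) · (kg²·m⁴·s⁻⁶·A⁻⁴) · (s⁻¹·mol) = kg³·m⁴·s⁻⁸·A⁻⁴·mol.
The exponent of m is 4.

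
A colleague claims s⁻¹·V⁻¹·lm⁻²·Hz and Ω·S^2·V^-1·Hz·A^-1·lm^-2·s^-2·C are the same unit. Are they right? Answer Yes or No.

No

Left side:
  V = W/A (potential = power per current),
      = kg·m²·s⁻³·A⁻¹.
  So V⁻¹ = kg⁻¹·m⁻²·s³·A.
  lm = cd·sr = cd (luminous flux; sr is dimensionless).
  So lm⁻² = cd⁻².
  Hz = 1/s = s⁻¹ (frequency is cycles per second).
  Combining: s⁻¹·V⁻¹·lm⁻²·Hz = s⁻¹ · (kg⁻¹·m⁻²·s³·A) · cd⁻² · s⁻¹ = kg⁻¹·m⁻²·s·A·cd⁻².
Right side:
  Ω = kg·m²·s⁻³·A⁻².
  S = kg⁻¹·m⁻²·s³·A².
  So S² = kg⁻²·m⁻⁴·s⁶·A⁴.
  V = kg·m²·s⁻³·A⁻¹.
  So V⁻¹ = kg⁻¹·m⁻²·s³·A.
  Hz = s⁻¹.
  lm = cd.
  So lm⁻² = cd⁻².
  C = s·A.
  Combining: Ω·S²·V⁻¹·Hz·A⁻¹·lm⁻²·s⁻²·C = (kg·m²·s⁻³·A⁻²) · (kg⁻²·m⁻⁴·s⁶·A⁴) · (kg⁻¹·m⁻²·s³·A) · s⁻¹ · A⁻¹ · cd⁻² · s⁻² · (s·A) = kg⁻²·m⁻⁴·s⁴·A³·cd⁻².
Left is kg⁻¹·m⁻²·s·A·cd⁻²; right is kg⁻²·m⁻⁴·s⁴·A³·cd⁻² — different.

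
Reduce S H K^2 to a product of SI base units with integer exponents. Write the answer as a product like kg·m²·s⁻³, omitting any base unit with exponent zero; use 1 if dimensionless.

s·K²

S = 1/Ω (conductance is reciprocal resistance),
    = kg⁻¹·m⁻²·s³·A².
H = Wb/A (inductance = flux per current),
    = kg·m²·s⁻²·A⁻².
Combining: S·H·K² = (kg⁻¹·m⁻²·s³·A²) · (kg·m²·s⁻²·A⁻²) · K² = s·K².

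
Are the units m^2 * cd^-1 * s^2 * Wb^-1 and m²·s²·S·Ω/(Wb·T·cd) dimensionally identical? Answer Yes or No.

No

Left side:
  Wb = V·s (flux: a volt is a weber per second),
      = kg·m²·s⁻²·A⁻¹.
  So Wb⁻¹ = kg⁻¹·m⁻²·s²·A.
  Combining: m²·cd⁻¹·s²·Wb⁻¹ = m² · cd⁻¹ · s² · (kg⁻¹·m⁻²·s²·A) = kg⁻¹·s⁴·A·cd⁻¹.
Right side:
  Wb = V·s (flux: a volt is a weber per second),
      = kg·m²·s⁻²·A⁻¹.
  So Wb⁻¹ = kg⁻¹·m⁻²·s²·A.
  T = Wb/m² (flux density = flux per area),
      = kg·s⁻²·A⁻¹.
  So T⁻¹ = kg⁻¹·s²·A.
  S = 1/Ω (conductance is reciprocal resistance),
      = kg⁻¹·m⁻²·s³·A².
  Ω = V/A (resistance = voltage per current),
      = kg·m²·s⁻³·A⁻².
  Combining: m²·s²·Wb⁻¹·T⁻¹·S·Ω·cd⁻¹ = m² · s² · (kg⁻¹·m⁻²·s²·A) · (kg⁻¹·s²·A) · (kg⁻¹·m⁻²·s³·A²) · (kg·m²·s⁻³·A⁻²) · cd⁻¹ = kg⁻²·s⁶·A²·cd⁻¹.
Left is kg⁻¹·s⁴·A·cd⁻¹; right is kg⁻²·s⁶·A²·cd⁻¹ — different.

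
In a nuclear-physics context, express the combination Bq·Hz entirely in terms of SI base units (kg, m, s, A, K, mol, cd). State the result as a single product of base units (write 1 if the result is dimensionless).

Bq = 1/s = s⁻¹ (activity is decays per second).
Hz = 1/s = s⁻¹ (frequency is cycles per second).
Combining: Bq·Hz = s⁻¹ · s⁻¹ = s⁻².

s⁻²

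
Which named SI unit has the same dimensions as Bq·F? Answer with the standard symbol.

Bq = 1/s = s⁻¹ (activity is decays per second).
F = C/V (capacitance = charge per voltage),
    = A·s/(kg·m²·s⁻³·A⁻¹) (substituting C and V),
    = kg⁻¹·m⁻²·s⁴·A².
Combining: Bq·F = s⁻¹ · (kg⁻¹·m⁻²·s⁴·A²) = kg⁻¹·m⁻²·s³·A².
kg⁻¹·m⁻²·s³·A² is the base-SI form of the siemens.

S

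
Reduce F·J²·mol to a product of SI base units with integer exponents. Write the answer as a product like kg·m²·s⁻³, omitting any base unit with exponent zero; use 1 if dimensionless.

F = C/V (capacitance = charge per voltage),
    = A·s/(kg·m²·s⁻³·A⁻¹) (substituting C and V),
    = kg⁻¹·m⁻²·s⁴·A².
J = N·m (work = force × distance),
    = kg·m²·s⁻².
So J² = kg²·m⁴·s⁻⁴.
Combining: F·J²·mol = (kg⁻¹·m⁻²·s⁴·A²) · (kg²·m⁴·s⁻⁴) · mol = kg·m²·A²·mol.

kg·m²·A²·mol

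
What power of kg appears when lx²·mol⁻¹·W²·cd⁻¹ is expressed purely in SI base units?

2

lx = lm/m² (illuminance = luminous flux per area),
    = m⁻²·cd.
So lx² = m⁻⁴·cd².
W = J/s (power = energy per time),
    = kg·m²·s⁻³.
So W² = kg²·m⁴·s⁻⁶.
Combining: lx²·mol⁻¹·W²·cd⁻¹ = (m⁻⁴·cd²) · mol⁻¹ · (kg²·m⁴·s⁻⁶) · cd⁻¹ = kg²·s⁻⁶·mol⁻¹·cd.
The exponent of kg is 2.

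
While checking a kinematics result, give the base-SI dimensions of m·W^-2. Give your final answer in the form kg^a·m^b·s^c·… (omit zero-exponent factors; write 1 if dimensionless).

W = J/s (power = energy per time),
    = kg·m²·s⁻³.
So W⁻² = kg⁻²·m⁻⁴·s⁶.
Combining: m·W⁻² = m · (kg⁻²·m⁻⁴·s⁶) = kg⁻²·m⁻³·s⁶.

kg⁻²·m⁻³·s⁶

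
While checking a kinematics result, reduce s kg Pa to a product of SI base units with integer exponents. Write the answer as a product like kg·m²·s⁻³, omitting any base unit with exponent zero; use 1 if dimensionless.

kg²·m⁻¹·s⁻¹

Pa = N/m² (pressure = force per area),
    = kg·m⁻¹·s⁻².
Combining: s·kg·Pa = s · kg · (kg·m⁻¹·s⁻²) = kg²·m⁻¹·s⁻¹.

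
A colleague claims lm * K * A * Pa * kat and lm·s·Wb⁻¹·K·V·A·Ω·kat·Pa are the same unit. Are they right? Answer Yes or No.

No

Left side:
  lm = cd·sr = cd (luminous flux; sr is dimensionless).
  Pa = N/m² (pressure = force per area),
      = kg·m⁻¹·s⁻².
  kat = mol/s = s⁻¹·mol (catalytic activity).
  Combining: lm·K·A·Pa·kat = cd · K · A · (kg·m⁻¹·s⁻²) · (s⁻¹·mol) = kg·m⁻¹·s⁻³·A·K·mol·cd.
Right side:
  lm = cd.
  Wb = kg·m²·s⁻²·A⁻¹.
  So Wb⁻¹ = kg⁻¹·m⁻²·s²·A.
  V = kg·m²·s⁻³·A⁻¹.
  Ω = kg·m²·s⁻³·A⁻².
  kat = s⁻¹·mol.
  Pa = kg·m⁻¹·s⁻².
  Combining: lm·s·Wb⁻¹·K·V·A·Ω·kat·Pa = cd · s · (kg⁻¹·m⁻²·s²·A) · K · (kg·m²·s⁻³·A⁻¹) · A · (kg·m²·s⁻³·A⁻²) · (s⁻¹·mol) · (kg·m⁻¹·s⁻²) = kg²·m·s⁻⁶·A⁻¹·K·mol·cd.
Left is kg·m⁻¹·s⁻³·A·K·mol·cd; right is kg²·m·s⁻⁶·A⁻¹·K·mol·cd — different.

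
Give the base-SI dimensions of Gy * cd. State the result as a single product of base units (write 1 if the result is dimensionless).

Gy = J/kg (absorbed dose = energy per mass),
    = m²·s⁻².
Combining: Gy·cd = (m²·s⁻²) · cd = m²·s⁻²·cd.

m²·s⁻²·cd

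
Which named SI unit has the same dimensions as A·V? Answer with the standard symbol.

V = kg·m²·s⁻³·A⁻¹.
Combining: A·V = A · (kg·m²·s⁻³·A⁻¹) = kg·m²·s⁻³.
kg·m²·s⁻³ is the base-SI form of the watt.

W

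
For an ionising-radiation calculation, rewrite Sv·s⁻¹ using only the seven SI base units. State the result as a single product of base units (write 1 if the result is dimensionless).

m²·s⁻³

Sv = m²·s⁻².
Combining: Sv·s⁻¹ = (m²·s⁻²) · s⁻¹ = m²·s⁻³.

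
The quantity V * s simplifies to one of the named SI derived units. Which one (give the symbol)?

Wb

V = W/A (potential = power per current),
    = kg·m²·s⁻³·A⁻¹.
Combining: V·s = (kg·m²·s⁻³·A⁻¹) · s = kg·m²·s⁻²·A⁻¹.
kg·m²·s⁻²·A⁻¹ is the base-SI form of the weber.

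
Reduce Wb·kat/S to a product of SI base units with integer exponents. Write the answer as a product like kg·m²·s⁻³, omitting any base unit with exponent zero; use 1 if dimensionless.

S = 1/Ω (conductance is reciprocal resistance),
    = kg⁻¹·m⁻²·s³·A².
So S⁻¹ = kg·m²·s⁻³·A⁻².
Wb = V·s (flux: a volt is a weber per second),
    = kg·m²·s⁻²·A⁻¹.
kat = mol/s = s⁻¹·mol (catalytic activity).
Combining: S⁻¹·Wb·kat = (kg·m²·s⁻³·A⁻²) · (kg·m²·s⁻²·A⁻¹) · (s⁻¹·mol) = kg²·m⁴·s⁻⁶·A⁻³·mol.

kg²·m⁴·s⁻⁶·A⁻³·mol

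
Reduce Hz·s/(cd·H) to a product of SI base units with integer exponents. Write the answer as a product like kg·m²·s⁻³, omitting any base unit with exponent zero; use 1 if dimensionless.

kg⁻¹·m⁻²·s²·A²·cd⁻¹

H = Wb/A (inductance = flux per current),
    = kg·m²·s⁻²·A⁻².
So H⁻¹ = kg⁻¹·m⁻²·s²·A².
Hz = 1/s = s⁻¹ (frequency is cycles per second).
Combining: cd⁻¹·H⁻¹·Hz·s = cd⁻¹ · (kg⁻¹·m⁻²·s²·A²) · s⁻¹ · s = kg⁻¹·m⁻²·s²·A²·cd⁻¹.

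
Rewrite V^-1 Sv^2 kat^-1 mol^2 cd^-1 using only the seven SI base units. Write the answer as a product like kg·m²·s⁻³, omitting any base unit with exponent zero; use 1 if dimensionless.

V = W/A (potential = power per current),
    = kg·m²·s⁻³·A⁻¹.
So V⁻¹ = kg⁻¹·m⁻²·s³·A.
Sv = J/kg (equivalent dose = energy per mass),
    = m²·s⁻².
So Sv² = m⁴·s⁻⁴.
kat = mol/s = s⁻¹·mol (catalytic activity).
So kat⁻¹ = s·mol⁻¹.
Combining: V⁻¹·Sv²·kat⁻¹·mol²·cd⁻¹ = (kg⁻¹·m⁻²·s³·A) · (m⁴·s⁻⁴) · (s·mol⁻¹) · mol² · cd⁻¹ = kg⁻¹·m²·A·mol·cd⁻¹.

kg⁻¹·m²·A·mol·cd⁻¹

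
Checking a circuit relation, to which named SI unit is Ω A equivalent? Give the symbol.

V

Ω = V/A (resistance = voltage per current),
    = kg·m²·s⁻³·A⁻².
Combining: Ω·A = (kg·m²·s⁻³·A⁻²) · A = kg·m²·s⁻³·A⁻¹.
kg·m²·s⁻³·A⁻¹ is the base-SI form of the volt.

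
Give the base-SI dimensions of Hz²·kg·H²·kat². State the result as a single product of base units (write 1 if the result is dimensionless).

kg³·m⁴·s⁻⁸·A⁻⁴·mol²

Hz = 1/s = s⁻¹ (frequency is cycles per second).
So Hz² = s⁻².
H = Wb/A (inductance = flux per current),
    = kg·m²·s⁻²·A⁻².
So H² = kg²·m⁴·s⁻⁴·A⁻⁴.
kat = mol/s = s⁻¹·mol (catalytic activity).
So kat² = s⁻²·mol².
Combining: Hz²·kg·H²·kat² = s⁻² · kg · (kg²·m⁴·s⁻⁴·A⁻⁴) · (s⁻²·mol²) = kg³·m⁴·s⁻⁸·A⁻⁴·mol².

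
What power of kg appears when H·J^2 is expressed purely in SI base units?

H = Wb/A (inductance = flux per current),
    = kg·m²·s⁻²·A⁻².
J = N·m (work = force × distance),
    = kg·m²·s⁻².
So J² = kg²·m⁴·s⁻⁴.
Combining: H·J² = (kg·m²·s⁻²·A⁻²) · (kg²·m⁴·s⁻⁴) = kg³·m⁶·s⁻⁶·A⁻².
The exponent of kg is 3.

3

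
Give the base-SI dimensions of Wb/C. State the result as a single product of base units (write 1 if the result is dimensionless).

kg·m²·s⁻³·A⁻²

C = s·A.
So C⁻¹ = s⁻¹·A⁻¹.
Wb = kg·m²·s⁻²·A⁻¹.
Combining: C⁻¹·Wb = (s⁻¹·A⁻¹) · (kg·m²·s⁻²·A⁻¹) = kg·m²·s⁻³·A⁻².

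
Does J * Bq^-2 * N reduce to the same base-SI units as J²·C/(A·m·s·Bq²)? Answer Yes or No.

Left side:
  J = kg·m²·s⁻².
  Bq = s⁻¹.
  So Bq⁻² = s².
  N = kg·m·s⁻².
  Combining: J·Bq⁻²·N = (kg·m²·s⁻²) · s² · (kg·m·s⁻²) = kg²·m³·s⁻².
Right side:
  J = N·m (work = force × distance),
      = kg·m²·s⁻².
  So J² = kg²·m⁴·s⁻⁴.
  C = A·s = s·A (charge = current × time).
  Bq = 1/s = s⁻¹ (activity is decays per second).
  So Bq⁻² = s².
  Combining: A⁻¹·J²·m⁻¹·s⁻¹·C·Bq⁻² = A⁻¹ · (kg²·m⁴·s⁻⁴) · m⁻¹ · s⁻¹ · (s·A) · s² = kg²·m³·s⁻².
Both reduce to kg²·m³·s⁻².

Yes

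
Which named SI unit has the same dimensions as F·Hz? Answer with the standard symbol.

S

F = C/V (capacitance = charge per voltage),
    = A·s/(kg·m²·s⁻³·A⁻¹) (substituting C and V),
    = kg⁻¹·m⁻²·s⁴·A².
Hz = 1/s = s⁻¹ (frequency is cycles per second).
Combining: F·Hz = (kg⁻¹·m⁻²·s⁴·A²) · s⁻¹ = kg⁻¹·m⁻²·s³·A².
kg⁻¹·m⁻²·s³·A² is the base-SI form of the siemens.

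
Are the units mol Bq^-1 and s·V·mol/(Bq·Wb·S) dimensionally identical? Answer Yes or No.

Left side:
  Bq = 1/s = s⁻¹ (activity is decays per second).
  So Bq⁻¹ = s.
  Combining: mol·Bq⁻¹ = mol · s = s·mol.
Right side:
  Bq = s⁻¹.
  So Bq⁻¹ = s.
  Wb = kg·m²·s⁻²·A⁻¹.
  So Wb⁻¹ = kg⁻¹·m⁻²·s²·A.
  V = kg·m²·s⁻³·A⁻¹.
  S = kg⁻¹·m⁻²·s³·A².
  So S⁻¹ = kg·m²·s⁻³·A⁻².
  Combining: s·Bq⁻¹·Wb⁻¹·V·S⁻¹·mol = s · s · (kg⁻¹·m⁻²·s²·A) · (kg·m²·s⁻³·A⁻¹) · (kg·m²·s⁻³·A⁻²) · mol = kg·m²·s⁻²·A⁻²·mol.
Left is s·mol; right is kg·m²·s⁻²·A⁻²·mol — different.

No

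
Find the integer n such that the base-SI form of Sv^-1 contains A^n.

0

Sv = m²·s⁻².
So Sv⁻¹ = m⁻²·s².
The exponent of A is 0.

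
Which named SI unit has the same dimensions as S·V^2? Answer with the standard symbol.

S = 1/Ω (conductance is reciprocal resistance),
    = kg⁻¹·m⁻²·s³·A².
V = W/A (potential = power per current),
    = kg·m²·s⁻³·A⁻¹.
So V² = kg²·m⁴·s⁻⁶·A⁻².
Combining: S·V² = (kg⁻¹·m⁻²·s³·A²) · (kg²·m⁴·s⁻⁶·A⁻²) = kg·m²·s⁻³.
kg·m²·s⁻³ is the base-SI form of the watt.

W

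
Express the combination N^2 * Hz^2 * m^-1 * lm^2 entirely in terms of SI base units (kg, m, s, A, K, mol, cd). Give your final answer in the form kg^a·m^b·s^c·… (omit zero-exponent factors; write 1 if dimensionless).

N = kg·m·s⁻².
So N² = kg²·m²·s⁻⁴.
Hz = s⁻¹.
So Hz² = s⁻².
lm = cd.
So lm² = cd².
Combining: N²·Hz²·m⁻¹·lm² = (kg²·m²·s⁻⁴) · s⁻² · m⁻¹ · cd² = kg²·m·s⁻⁶·cd².

kg²·m·s⁻⁶·cd²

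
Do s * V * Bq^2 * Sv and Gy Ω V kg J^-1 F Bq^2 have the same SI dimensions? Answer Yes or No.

No

Left side:
  V = W/A (potential = power per current),
      = kg·m²·s⁻³·A⁻¹.
  Bq = 1/s = s⁻¹ (activity is decays per second).
  So Bq² = s⁻².
  Sv = J/kg (equivalent dose = energy per mass),
      = m²·s⁻².
  Combining: s·V·Bq²·Sv = s · (kg·m²·s⁻³·A⁻¹) · s⁻² · (m²·s⁻²) = kg·m⁴·s⁻⁶·A⁻¹.
Right side:
  Gy = m²·s⁻².
  Ω = kg·m²·s⁻³·A⁻².
  V = kg·m²·s⁻³·A⁻¹.
  J = kg·m²·s⁻².
  So J⁻¹ = kg⁻¹·m⁻²·s².
  F = kg⁻¹·m⁻²·s⁴·A².
  Bq = s⁻¹.
  So Bq² = s⁻².
  Combining: Gy·Ω·V·kg·J⁻¹·F·Bq² = (m²·s⁻²) · (kg·m²·s⁻³·A⁻²) · (kg·m²·s⁻³·A⁻¹) · kg · (kg⁻¹·m⁻²·s²) · (kg⁻¹·m⁻²·s⁴·A²) · s⁻² = kg·m²·s⁻⁴·A⁻¹.
Left is kg·m⁴·s⁻⁶·A⁻¹; right is kg·m²·s⁻⁴·A⁻¹ — different.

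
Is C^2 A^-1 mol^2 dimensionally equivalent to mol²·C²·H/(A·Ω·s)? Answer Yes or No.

Yes

Left side:
  C = A·s = s·A (charge = current × time).
  So C² = s²·A².
  Combining: C²·A⁻¹·mol² = (s²·A²) · A⁻¹ · mol² = s²·A·mol².
Right side:
  Ω = V/A (resistance = voltage per current),
      = kg·m²·s⁻³·A⁻².
  So Ω⁻¹ = kg⁻¹·m⁻²·s³·A².
  C = A·s = s·A (charge = current × time).
  So C² = s²·A².
  H = Wb/A (inductance = flux per current),
      = kg·m²·s⁻²·A⁻².
  Combining: mol²·A⁻¹·Ω⁻¹·C²·s⁻¹·H = mol² · A⁻¹ · (kg⁻¹·m⁻²·s³·A²) · (s²·A²) · s⁻¹ · (kg·m²·s⁻²·A⁻²) = s²·A·mol².
Both reduce to s²·A·mol².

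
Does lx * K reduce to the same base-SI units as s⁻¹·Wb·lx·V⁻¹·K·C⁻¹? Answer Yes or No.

No

Left side:
  lx = m⁻²·cd.
  Combining: lx·K = (m⁻²·cd) · K = m⁻²·K·cd.
Right side:
  Wb = kg·m²·s⁻²·A⁻¹.
  lx = m⁻²·cd.
  V = kg·m²·s⁻³·A⁻¹.
  So V⁻¹ = kg⁻¹·m⁻²·s³·A.
  C = s·A.
  So C⁻¹ = s⁻¹·A⁻¹.
  Combining: s⁻¹·Wb·lx·V⁻¹·K·C⁻¹ = s⁻¹ · (kg·m²·s⁻²·A⁻¹) · (m⁻²·cd) · (kg⁻¹·m⁻²·s³·A) · K · (s⁻¹·A⁻¹) = m⁻²·s⁻¹·A⁻¹·K·cd.
Left is m⁻²·K·cd; right is m⁻²·s⁻¹·A⁻¹·K·cd — different.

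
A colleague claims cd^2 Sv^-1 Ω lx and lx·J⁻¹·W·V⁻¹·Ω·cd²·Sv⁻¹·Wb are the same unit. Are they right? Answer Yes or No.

Yes

Left side:
  Sv = m²·s⁻².
  So Sv⁻¹ = m⁻²·s².
  Ω = kg·m²·s⁻³·A⁻².
  lx = m⁻²·cd.
  Combining: cd²·Sv⁻¹·Ω·lx = cd² · (m⁻²·s²) · (kg·m²·s⁻³·A⁻²) · (m⁻²·cd) = kg·m⁻²·s⁻¹·A⁻²·cd³.
Right side:
  lx = m⁻²·cd.
  J = kg·m²·s⁻².
  So J⁻¹ = kg⁻¹·m⁻²·s².
  W = kg·m²·s⁻³.
  V = kg·m²·s⁻³·A⁻¹.
  So V⁻¹ = kg⁻¹·m⁻²·s³·A.
  Ω = kg·m²·s⁻³·A⁻².
  Sv = m²·s⁻².
  So Sv⁻¹ = m⁻²·s².
  Wb = kg·m²·s⁻²·A⁻¹.
  Combining: lx·J⁻¹·W·V⁻¹·Ω·cd²·Sv⁻¹·Wb = (m⁻²·cd) · (kg⁻¹·m⁻²·s²) · (kg·m²·s⁻³) · (kg⁻¹·m⁻²·s³·A) · (kg·m²·s⁻³·A⁻²) · cd² · (m⁻²·s²) · (kg·m²·s⁻²·A⁻¹) = kg·m⁻²·s⁻¹·A⁻²·cd³.
Both reduce to kg·m⁻²·s⁻¹·A⁻²·cd³.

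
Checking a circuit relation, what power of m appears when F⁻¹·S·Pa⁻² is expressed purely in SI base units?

F = kg⁻¹·m⁻²·s⁴·A².
So F⁻¹ = kg·m²·s⁻⁴·A⁻².
S = kg⁻¹·m⁻²·s³·A².
Pa = kg·m⁻¹·s⁻².
So Pa⁻² = kg⁻²·m²·s⁴.
Combining: F⁻¹·S·Pa⁻² = (kg·m²·s⁻⁴·A⁻²) · (kg⁻¹·m⁻²·s³·A²) · (kg⁻²·m²·s⁴) = kg⁻²·m²·s³.
The exponent of m is 2.

2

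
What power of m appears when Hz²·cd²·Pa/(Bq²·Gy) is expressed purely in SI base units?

Hz = s⁻¹.
So Hz² = s⁻².
Bq = s⁻¹.
So Bq⁻² = s².
Gy = m²·s⁻².
So Gy⁻¹ = m⁻²·s².
Pa = kg·m⁻¹·s⁻².
Combining: Hz²·cd²·Bq⁻²·Gy⁻¹·Pa = s⁻² · cd² · s² · (m⁻²·s²) · (kg·m⁻¹·s⁻²) = kg·m⁻³·cd².
The exponent of m is -3.

-3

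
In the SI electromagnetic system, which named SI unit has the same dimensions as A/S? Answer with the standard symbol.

V

S = 1/Ω (conductance is reciprocal resistance),
    = kg⁻¹·m⁻²·s³·A².
So S⁻¹ = kg·m²·s⁻³·A⁻².
Combining: S⁻¹·A = (kg·m²·s⁻³·A⁻²) · A = kg·m²·s⁻³·A⁻¹.
kg·m²·s⁻³·A⁻¹ is the base-SI form of the volt.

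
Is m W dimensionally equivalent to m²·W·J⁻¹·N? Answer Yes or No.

Left side:
  W = J/s (power = energy per time),
      = kg·m²·s⁻³.
  Combining: m·W = m · (kg·m²·s⁻³) = kg·m³·s⁻³.
Right side:
  W = kg·m²·s⁻³.
  J = kg·m²·s⁻².
  So J⁻¹ = kg⁻¹·m⁻²·s².
  N = kg·m·s⁻².
  Combining: m²·W·J⁻¹·N = m² · (kg·m²·s⁻³) · (kg⁻¹·m⁻²·s²) · (kg·m·s⁻²) = kg·m³·s⁻³.
Both reduce to kg·m³·s⁻³.

Yes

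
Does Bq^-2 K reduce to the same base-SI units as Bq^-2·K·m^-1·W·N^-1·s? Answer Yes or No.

Left side:
  Bq = s⁻¹.
  So Bq⁻² = s².
  Combining: Bq⁻²·K = s² · K = s²·K.
Right side:
  Bq = s⁻¹.
  So Bq⁻² = s².
  W = kg·m²·s⁻³.
  N = kg·m·s⁻².
  So N⁻¹ = kg⁻¹·m⁻¹·s².
  Combining: Bq⁻²·K·m⁻¹·W·N⁻¹·s = s² · K · m⁻¹ · (kg·m²·s⁻³) · (kg⁻¹·m⁻¹·s²) · s = s²·K.
Both reduce to s²·K.

Yes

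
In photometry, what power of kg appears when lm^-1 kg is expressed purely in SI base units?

lm = cd.
So lm⁻¹ = cd⁻¹.
Combining: lm⁻¹·kg = cd⁻¹ · kg = kg·cd⁻¹.
The exponent of kg is 1.

1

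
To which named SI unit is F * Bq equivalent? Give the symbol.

F = kg⁻¹·m⁻²·s⁴·A².
Bq = s⁻¹.
Combining: F·Bq = (kg⁻¹·m⁻²·s⁴·A²) · s⁻¹ = kg⁻¹·m⁻²·s³·A².
kg⁻¹·m⁻²·s³·A² is the base-SI form of the siemens.

S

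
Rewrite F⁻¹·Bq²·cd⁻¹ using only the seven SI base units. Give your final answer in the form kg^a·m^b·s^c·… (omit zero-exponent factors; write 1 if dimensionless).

F = C/V (capacitance = charge per voltage),
    = A·s/(kg·m²·s⁻³·A⁻¹) (substituting C and V),
    = kg⁻¹·m⁻²·s⁴·A².
So F⁻¹ = kg·m²·s⁻⁴·A⁻².
Bq = 1/s = s⁻¹ (activity is decays per second).
So Bq² = s⁻².
Combining: F⁻¹·Bq²·cd⁻¹ = (kg·m²·s⁻⁴·A⁻²) · s⁻² · cd⁻¹ = kg·m²·s⁻⁶·A⁻²·cd⁻¹.

kg·m²·s⁻⁶·A⁻²·cd⁻¹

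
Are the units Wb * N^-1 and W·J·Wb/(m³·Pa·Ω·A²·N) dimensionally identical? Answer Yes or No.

Yes

Left side:
  Wb = V·s (flux: a volt is a weber per second),
      = kg·m²·s⁻²·A⁻¹.
  N = kg·m/s² = kg·m·s⁻² (force = mass × acceleration).
  So N⁻¹ = kg⁻¹·m⁻¹·s².
  Combining: Wb·N⁻¹ = (kg·m²·s⁻²·A⁻¹) · (kg⁻¹·m⁻¹·s²) = m·A⁻¹.
Right side:
  W = kg·m²·s⁻³.
  J = kg·m²·s⁻².
  Pa = kg·m⁻¹·s⁻².
  So Pa⁻¹ = kg⁻¹·m·s².
  Wb = kg·m²·s⁻²·A⁻¹.
  Ω = kg·m²·s⁻³·A⁻².
  So Ω⁻¹ = kg⁻¹·m⁻²·s³·A².
  N = kg·m·s⁻².
  So N⁻¹ = kg⁻¹·m⁻¹·s².
  Combining: W·J·m⁻³·Pa⁻¹·Wb·Ω⁻¹·A⁻²·N⁻¹ = (kg·m²·s⁻³) · (kg·m²·s⁻²) · m⁻³ · (kg⁻¹·m·s²) · (kg·m²·s⁻²·A⁻¹) · (kg⁻¹·m⁻²·s³·A²) · A⁻² · (kg⁻¹·m⁻¹·s²) = m·A⁻¹.
Both reduce to m·A⁻¹.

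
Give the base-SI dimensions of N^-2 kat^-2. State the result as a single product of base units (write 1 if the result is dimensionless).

N = kg·m·s⁻².
So N⁻² = kg⁻²·m⁻²·s⁴.
kat = s⁻¹·mol.
So kat⁻² = s²·mol⁻².
Combining: N⁻²·kat⁻² = (kg⁻²·m⁻²·s⁴) · (s²·mol⁻²) = kg⁻²·m⁻²·s⁶·mol⁻².

kg⁻²·m⁻²·s⁶·mol⁻²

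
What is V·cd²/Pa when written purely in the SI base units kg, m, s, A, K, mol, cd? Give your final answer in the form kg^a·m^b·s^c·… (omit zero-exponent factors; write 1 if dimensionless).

Pa = N/m² (pressure = force per area),
    = kg·m⁻¹·s⁻².
So Pa⁻¹ = kg⁻¹·m·s².
V = W/A (potential = power per current),
    = kg·m²·s⁻³·A⁻¹.
Combining: Pa⁻¹·V·cd² = (kg⁻¹·m·s²) · (kg·m²·s⁻³·A⁻¹) · cd² = m³·s⁻¹·A⁻¹·cd².

m³·s⁻¹·A⁻¹·cd²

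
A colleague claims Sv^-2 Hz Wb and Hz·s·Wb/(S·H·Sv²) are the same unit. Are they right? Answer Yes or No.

Left side:
  Sv = m²·s⁻².
  So Sv⁻² = m⁻⁴·s⁴.
  Hz = s⁻¹.
  Wb = kg·m²·s⁻²·A⁻¹.
  Combining: Sv⁻²·Hz·Wb = (m⁻⁴·s⁴) · s⁻¹ · (kg·m²·s⁻²·A⁻¹) = kg·m⁻²·s·A⁻¹.
Right side:
  Hz = s⁻¹.
  S = kg⁻¹·m⁻²·s³·A².
  So S⁻¹ = kg·m²·s⁻³·A⁻².
  H = kg·m²·s⁻²·A⁻².
  So H⁻¹ = kg⁻¹·m⁻²·s²·A².
  Wb = kg·m²·s⁻²·A⁻¹.
  Sv = m²·s⁻².
  So Sv⁻² = m⁻⁴·s⁴.
  Combining: Hz·S⁻¹·H⁻¹·s·Wb·Sv⁻² = s⁻¹ · (kg·m²·s⁻³·A⁻²) · (kg⁻¹·m⁻²·s²·A²) · s · (kg·m²·s⁻²·A⁻¹) · (m⁻⁴·s⁴) = kg·m⁻²·s·A⁻¹.
Both reduce to kg·m⁻²·s·A⁻¹.

Yes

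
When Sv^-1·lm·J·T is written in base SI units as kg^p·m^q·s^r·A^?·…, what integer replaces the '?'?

-1

Sv = m²·s⁻².
So Sv⁻¹ = m⁻²·s².
lm = cd.
J = kg·m²·s⁻².
T = kg·s⁻²·A⁻¹.
Combining: Sv⁻¹·lm·J·T = (m⁻²·s²) · cd · (kg·m²·s⁻²) · (kg·s⁻²·A⁻¹) = kg²·s⁻²·A⁻¹·cd.
The exponent of A is -1.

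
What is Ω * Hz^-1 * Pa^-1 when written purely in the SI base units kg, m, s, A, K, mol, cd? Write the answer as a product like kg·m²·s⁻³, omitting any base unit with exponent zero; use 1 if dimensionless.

m³·A⁻²

Ω = kg·m²·s⁻³·A⁻².
Hz = s⁻¹.
So Hz⁻¹ = s.
Pa = kg·m⁻¹·s⁻².
So Pa⁻¹ = kg⁻¹·m·s².
Combining: Ω·Hz⁻¹·Pa⁻¹ = (kg·m²·s⁻³·A⁻²) · s · (kg⁻¹·m·s²) = m³·A⁻².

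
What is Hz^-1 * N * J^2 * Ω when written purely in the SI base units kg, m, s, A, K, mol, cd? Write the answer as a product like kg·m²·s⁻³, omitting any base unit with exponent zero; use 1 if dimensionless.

Hz = 1/s = s⁻¹ (frequency is cycles per second).
So Hz⁻¹ = s.
N = kg·m/s² = kg·m·s⁻² (force = mass × acceleration).
J = N·m (work = force × distance),
    = kg·m²·s⁻².
So J² = kg²·m⁴·s⁻⁴.
Ω = V/A (resistance = voltage per current),
    = kg·m²·s⁻³·A⁻².
Combining: Hz⁻¹·N·J²·Ω = s · (kg·m·s⁻²) · (kg²·m⁴·s⁻⁴) · (kg·m²·s⁻³·A⁻²) = kg⁴·m⁷·s⁻⁸·A⁻².

kg⁴·m⁷·s⁻⁸·A⁻²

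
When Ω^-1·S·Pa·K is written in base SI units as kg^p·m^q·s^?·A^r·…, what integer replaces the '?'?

Ω = V/A (resistance = voltage per current),
    = kg·m²·s⁻³·A⁻².
So Ω⁻¹ = kg⁻¹·m⁻²·s³·A².
S = 1/Ω (conductance is reciprocal resistance),
    = kg⁻¹·m⁻²·s³·A².
Pa = N/m² (pressure = force per area),
    = kg·m⁻¹·s⁻².
Combining: Ω⁻¹·S·Pa·K = (kg⁻¹·m⁻²·s³·A²) · (kg⁻¹·m⁻²·s³·A²) · (kg·m⁻¹·s⁻²) · K = kg⁻¹·m⁻⁵·s⁴·A⁴·K.
The exponent of s is 4.

4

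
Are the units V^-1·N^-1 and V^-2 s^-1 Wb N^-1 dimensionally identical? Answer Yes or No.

Left side:
  V = kg·m²·s⁻³·A⁻¹.
  So V⁻¹ = kg⁻¹·m⁻²·s³·A.
  N = kg·m·s⁻².
  So N⁻¹ = kg⁻¹·m⁻¹·s².
  Combining: V⁻¹·N⁻¹ = (kg⁻¹·m⁻²·s³·A) · (kg⁻¹·m⁻¹·s²) = kg⁻²·m⁻³·s⁵·A.
Right side:
  V = W/A (potential = power per current),
      = kg·m²·s⁻³·A⁻¹.
  So V⁻² = kg⁻²·m⁻⁴·s⁶·A².
  Wb = V·s (flux: a volt is a weber per second),
      = kg·m²·s⁻²·A⁻¹.
  N = kg·m/s² = kg·m·s⁻² (force = mass × acceleration).
  So N⁻¹ = kg⁻¹·m⁻¹·s².
  Combining: V⁻²·s⁻¹·Wb·N⁻¹ = (kg⁻²·m⁻⁴·s⁶·A²) · s⁻¹ · (kg·m²·s⁻²·A⁻¹) · (kg⁻¹·m⁻¹·s²) = kg⁻²·m⁻³·s⁵·A.
Both reduce to kg⁻²·m⁻³·s⁵·A.

Yes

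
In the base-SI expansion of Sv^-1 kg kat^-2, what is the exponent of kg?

Sv = J/kg (equivalent dose = energy per mass),
    = m²·s⁻².
So Sv⁻¹ = m⁻²·s².
kat = mol/s = s⁻¹·mol (catalytic activity).
So kat⁻² = s²·mol⁻².
Combining: Sv⁻¹·kg·kat⁻² = (m⁻²·s²) · kg · (s²·mol⁻²) = kg·m⁻²·s⁴·mol⁻².
The exponent of kg is 1.

1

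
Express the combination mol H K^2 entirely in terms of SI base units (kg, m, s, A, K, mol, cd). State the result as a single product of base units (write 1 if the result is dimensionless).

kg·m²·s⁻²·A⁻²·K²·mol

H = kg·m²·s⁻²·A⁻².
Combining: mol·H·K² = mol · (kg·m²·s⁻²·A⁻²) · K² = kg·m²·s⁻²·A⁻²·K²·mol.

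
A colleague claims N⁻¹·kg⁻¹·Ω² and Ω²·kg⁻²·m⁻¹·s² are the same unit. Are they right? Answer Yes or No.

Left side:
  N = kg·m·s⁻².
  So N⁻¹ = kg⁻¹·m⁻¹·s².
  Ω = kg·m²·s⁻³·A⁻².
  So Ω² = kg²·m⁴·s⁻⁶·A⁻⁴.
  Combining: N⁻¹·kg⁻¹·Ω² = (kg⁻¹·m⁻¹·s²) · kg⁻¹ · (kg²·m⁴·s⁻⁶·A⁻⁴) = m³·s⁻⁴·A⁻⁴.
Right side:
  Ω = V/A (resistance = voltage per current),
      = kg·m²·s⁻³·A⁻².
  So Ω² = kg²·m⁴·s⁻⁶·A⁻⁴.
  Combining: Ω²·kg⁻²·m⁻¹·s² = (kg²·m⁴·s⁻⁶·A⁻⁴) · kg⁻² · m⁻¹ · s² = m³·s⁻⁴·A⁻⁴.
Both reduce to m³·s⁻⁴·A⁻⁴.

Yes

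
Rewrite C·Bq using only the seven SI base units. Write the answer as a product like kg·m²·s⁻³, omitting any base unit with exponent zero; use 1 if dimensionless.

A

C = A·s = s·A (charge = current × time).
Bq = 1/s = s⁻¹ (activity is decays per second).
Combining: C·Bq = (s·A) · s⁻¹ = A.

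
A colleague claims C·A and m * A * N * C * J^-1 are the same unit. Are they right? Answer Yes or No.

Left side:
  C = A·s = s·A (charge = current × time).
  Combining: C·A = (s·A) · A = s·A².
Right side:
  N = kg·m·s⁻².
  C = s·A.
  J = kg·m²·s⁻².
  So J⁻¹ = kg⁻¹·m⁻²·s².
  Combining: m·A·N·C·J⁻¹ = m · A · (kg·m·s⁻²) · (s·A) · (kg⁻¹·m⁻²·s²) = s·A².
Both reduce to s·A².

Yes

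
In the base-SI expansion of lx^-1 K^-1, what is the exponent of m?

2

lx = m⁻²·cd.
So lx⁻¹ = m²·cd⁻¹.
Combining: lx⁻¹·K⁻¹ = (m²·cd⁻¹) · K⁻¹ = m²·K⁻¹·cd⁻¹.
The exponent of m is 2.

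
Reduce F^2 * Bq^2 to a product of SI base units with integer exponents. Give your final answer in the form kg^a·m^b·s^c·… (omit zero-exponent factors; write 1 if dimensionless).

kg⁻²·m⁻⁴·s⁶·A⁴

F = C/V (capacitance = charge per voltage),
    = A·s/(kg·m²·s⁻³·A⁻¹) (substituting C and V),
    = kg⁻¹·m⁻²·s⁴·A².
So F² = kg⁻²·m⁻⁴·s⁸·A⁴.
Bq = 1/s = s⁻¹ (activity is decays per second).
So Bq² = s⁻².
Combining: F²·Bq² = (kg⁻²·m⁻⁴·s⁸·A⁴) · s⁻² = kg⁻²·m⁻⁴·s⁶·A⁴.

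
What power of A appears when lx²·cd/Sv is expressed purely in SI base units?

lx = lm/m² (illuminance = luminous flux per area),
    = m⁻²·cd.
So lx² = m⁻⁴·cd².
Sv = J/kg (equivalent dose = energy per mass),
    = m²·s⁻².
So Sv⁻¹ = m⁻²·s².
Combining: lx²·Sv⁻¹·cd = (m⁻⁴·cd²) · (m⁻²·s²) · cd = m⁻⁶·s²·cd³.
The exponent of A is 0.

0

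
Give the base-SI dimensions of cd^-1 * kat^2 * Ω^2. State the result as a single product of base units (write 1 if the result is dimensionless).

kg²·m⁴·s⁻⁸·A⁻⁴·mol²·cd⁻¹

kat = s⁻¹·mol.
So kat² = s⁻²·mol².
Ω = kg·m²·s⁻³·A⁻².
So Ω² = kg²·m⁴·s⁻⁶·A⁻⁴.
Combining: cd⁻¹·kat²·Ω² = cd⁻¹ · (s⁻²·mol²) · (kg²·m⁴·s⁻⁶·A⁻⁴) = kg²·m⁴·s⁻⁸·A⁻⁴·mol²·cd⁻¹.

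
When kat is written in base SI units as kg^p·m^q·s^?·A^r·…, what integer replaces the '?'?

kat = s⁻¹·mol.
The exponent of s is -1.

-1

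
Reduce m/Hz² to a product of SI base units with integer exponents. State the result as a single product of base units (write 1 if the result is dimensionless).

m·s²

Hz = 1/s = s⁻¹ (frequency is cycles per second).
So Hz⁻² = s².
Combining: m·Hz⁻² = m · s² = m·s².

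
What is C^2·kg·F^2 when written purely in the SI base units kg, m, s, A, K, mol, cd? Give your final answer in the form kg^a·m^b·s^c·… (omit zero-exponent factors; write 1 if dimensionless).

C = A·s = s·A (charge = current × time).
So C² = s²·A².
F = C/V (capacitance = charge per voltage),
    = A·s/(kg·m²·s⁻³·A⁻¹) (substituting C and V),
    = kg⁻¹·m⁻²·s⁴·A².
So F² = kg⁻²·m⁻⁴·s⁸·A⁴.
Combining: C²·kg·F² = (s²·A²) · kg · (kg⁻²·m⁻⁴·s⁸·A⁴) = kg⁻¹·m⁻⁴·s¹⁰·A⁶.

kg⁻¹·m⁻⁴·s¹⁰·A⁶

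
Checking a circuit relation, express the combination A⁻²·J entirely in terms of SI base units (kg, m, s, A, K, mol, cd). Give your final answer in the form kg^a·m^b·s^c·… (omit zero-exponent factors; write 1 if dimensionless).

J = N·m (work = force × distance),
    = kg·m²·s⁻².
Combining: A⁻²·J = A⁻² · (kg·m²·s⁻²) = kg·m²·s⁻²·A⁻².

kg·m²·s⁻²·A⁻²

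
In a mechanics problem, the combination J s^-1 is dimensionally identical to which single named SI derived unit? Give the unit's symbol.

W

J = kg·m²·s⁻².
Combining: J·s⁻¹ = (kg·m²·s⁻²) · s⁻¹ = kg·m²·s⁻³.
kg·m²·s⁻³ is the base-SI form of the watt.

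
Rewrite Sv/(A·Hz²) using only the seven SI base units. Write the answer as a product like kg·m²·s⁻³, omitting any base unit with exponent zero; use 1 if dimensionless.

m²·A⁻¹

Hz = 1/s = s⁻¹ (frequency is cycles per second).
So Hz⁻² = s².
Sv = J/kg (equivalent dose = energy per mass),
    = m²·s⁻².
Combining: A⁻¹·Hz⁻²·Sv = A⁻¹ · s² · (m²·s⁻²) = m²·A⁻¹.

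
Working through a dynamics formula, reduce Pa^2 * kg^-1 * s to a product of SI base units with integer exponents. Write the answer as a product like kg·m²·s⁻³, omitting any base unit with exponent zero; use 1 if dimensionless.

kg·m⁻²·s⁻³

Pa = kg·m⁻¹·s⁻².
So Pa² = kg²·m⁻²·s⁻⁴.
Combining: Pa²·kg⁻¹·s = (kg²·m⁻²·s⁻⁴) · kg⁻¹ · s = kg·m⁻²·s⁻³.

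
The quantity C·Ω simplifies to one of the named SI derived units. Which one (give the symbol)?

Wb

C = A·s = s·A (charge = current × time).
Ω = V/A (resistance = voltage per current),
    = kg·m²·s⁻³·A⁻².
Combining: C·Ω = (s·A) · (kg·m²·s⁻³·A⁻²) = kg·m²·s⁻²·A⁻¹.
kg·m²·s⁻²·A⁻¹ is the base-SI form of the weber.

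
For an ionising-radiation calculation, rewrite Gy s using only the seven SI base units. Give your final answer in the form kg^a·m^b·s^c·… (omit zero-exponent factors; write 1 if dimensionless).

Gy = m²·s⁻².
Combining: Gy·s = (m²·s⁻²) · s = m²·s⁻¹.

m²·s⁻¹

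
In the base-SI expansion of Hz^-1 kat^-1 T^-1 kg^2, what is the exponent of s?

4

Hz = 1/s = s⁻¹ (frequency is cycles per second).
So Hz⁻¹ = s.
kat = mol/s = s⁻¹·mol (catalytic activity).
So kat⁻¹ = s·mol⁻¹.
T = Wb/m² (flux density = flux per area),
    = kg·s⁻²·A⁻¹.
So T⁻¹ = kg⁻¹·s²·A.
Combining: Hz⁻¹·kat⁻¹·T⁻¹·kg² = s · (s·mol⁻¹) · (kg⁻¹·s²·A) · kg² = kg·s⁴·A·mol⁻¹.
The exponent of s is 4.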